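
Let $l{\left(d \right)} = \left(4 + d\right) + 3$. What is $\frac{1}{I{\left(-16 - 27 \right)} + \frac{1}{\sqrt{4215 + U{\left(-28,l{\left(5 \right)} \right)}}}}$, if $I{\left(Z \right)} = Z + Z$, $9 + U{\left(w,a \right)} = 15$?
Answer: $- \frac{363006}{31218515} - \frac{3 \sqrt{469}}{31218515} \approx -0.01163$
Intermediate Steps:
$l{\left(d \right)} = 7 + d$
$U{\left(w,a \right)} = 6$ ($U{\left(w,a \right)} = -9 + 15 = 6$)
$I{\left(Z \right)} = 2 Z$
$\frac{1}{I{\left(-16 - 27 \right)} + \frac{1}{\sqrt{4215 + U{\left(-28,l{\left(5 \right)} \right)}}}} = \frac{1}{2 \left(-16 - 27\right) + \frac{1}{\sqrt{4215 + 6}}} = \frac{1}{2 \left(-16 - 27\right) + \frac{1}{\sqrt{4221}}} = \frac{1}{2 \left(-43\right) + \frac{1}{3 \sqrt{469}}} = \frac{1}{-86 + \frac{\sqrt{469}}{1407}}$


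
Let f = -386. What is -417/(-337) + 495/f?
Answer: -5853/130082 ≈ -0.044995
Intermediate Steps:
-417/(-337) + 495/f = -417/(-337) + 495/(-386) = -417*(-1/337) + 495*(-1/386) = 417/337 - 495/386 = -5853/130082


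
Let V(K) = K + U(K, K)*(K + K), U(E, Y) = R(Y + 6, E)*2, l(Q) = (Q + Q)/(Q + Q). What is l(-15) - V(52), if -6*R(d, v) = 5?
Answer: 367/3 ≈ 122.33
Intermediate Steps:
l(Q) = 1 (l(Q) = (2*Q)/((2*Q)) = (2*Q)*(1/(2*Q)) = 1)
R(d, v) = -5/6 (R(d, v) = -1/6*5 = -5/6)
U(E, Y) = -5/3 (U(E, Y) = -5/6*2 = -5/3)
V(K) = -7*K/3 (V(K) = K - 5*(K + K)/3 = K - 10*K/3 = -7*K/3)
l(-15) - V(52) = 1 - (-7)*52/3 = 1 - 1*(-364/3) = 1 + 364/3 = 367/3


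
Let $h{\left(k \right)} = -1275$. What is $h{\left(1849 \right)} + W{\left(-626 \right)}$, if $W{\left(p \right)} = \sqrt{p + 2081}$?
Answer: $-1275 + \sqrt{1455} \approx -1236.9$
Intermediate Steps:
$W{\left(p \right)} = \sqrt{2081 + p}$
$h{\left(1849 \right)} + W{\left(-626 \right)} = -1275 + \sqrt{2081 - 626} = -1275 + \sqrt{1455}$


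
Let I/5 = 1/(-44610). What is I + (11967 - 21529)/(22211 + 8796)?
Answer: -85343171/276644454 ≈ -0.30849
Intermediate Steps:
I = -1/8922 (I = 5/(-44610) = 5*(-1/44610) = -1/8922 ≈ -0.00011208)
I + (11967 - 21529)/(22211 + 8796) = -1/8922 + (11967 - 21529)/(22211 + 8796) = -1/8922 - 9562/31007 = -85343171/276644454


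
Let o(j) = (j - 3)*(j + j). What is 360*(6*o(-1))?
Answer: 17280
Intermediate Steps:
o(j) = 2*j*(-3 + j) (o(j) = (-3 + j)*(2*j) = 2*j*(-3 + j))
360*(6*o(-1)) = 360*(6*(2*(-1)*(-3 - 1))) = 360*(6*(2*(-1)*(-4))) = 360*(6*8) = 360*48 = 17280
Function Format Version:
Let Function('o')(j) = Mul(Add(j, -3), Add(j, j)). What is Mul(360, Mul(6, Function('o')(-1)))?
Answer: 17280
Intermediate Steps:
Function('o')(j) = Mul(2, j, Add(-3, j)) (Function('o')(j) = Mul(Add(-3, j), Mul(2, j)) = Mul(2, j, Add(-3, j)))
Mul(360, Mul(6, Function('o')(-1))) = Mul(360, Mul(6, Mul(2, -1, Add(-3, -1)))) = Mul(360, Mul(6, Mul(2, -1, -4))) = Mul(360, Mul(6, 8)) = Mul(360, 48) = 17280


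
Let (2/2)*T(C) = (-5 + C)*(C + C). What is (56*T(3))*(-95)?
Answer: 63840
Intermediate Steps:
T(C) = 2*C*(-5 + C) (T(C) = (-5 + C)*(C + C) = (-5 + C)*(2*C) = 2*C*(-5 + C))
(56*T(3))*(-95) = (56*(2*3*(-5 + 3)))*(-95) = (56*(2*3*(-2)))*(-95) = (56*(-12))*(-95) = -672*(-95) = 63840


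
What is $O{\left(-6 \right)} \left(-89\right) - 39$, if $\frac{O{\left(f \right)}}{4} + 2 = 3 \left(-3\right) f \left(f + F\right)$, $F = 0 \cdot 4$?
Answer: $116017$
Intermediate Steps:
$F = 0$
$O{\left(f \right)} = -8 - 36 f^{2}$ ($O{\left(f \right)} = -8 + 4 \cdot 3 \left(-3\right) f \left(f + 0\right) = -8 + 4 - 9 f f = -8 + 4 \left(- 9 f^{2}\right) = -8 - 36 f^{2}$)
$O{\left(-6 \right)} \left(-89\right) - 39 = \left(-8 - 36 \left(-6\right)^{2}\right) \left(-89\right) - 39 = \left(-8 - 1296\right) \left(-89\right) - 39 = \left(-1304\right) \left(-89\right) - 39 = 116056 - 39 = 116017$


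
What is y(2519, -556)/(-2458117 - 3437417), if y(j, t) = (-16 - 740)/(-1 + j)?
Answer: 63/1237079551 ≈ 5.0926e-8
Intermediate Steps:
y(j, t) = -756/(-1 + j)
y(2519, -556)/(-2458117 - 3437417) = (-756/(-1 + 2519))/(-2458117 - 3437417) = -756/2518/(-5895534) = -756*1/2518*(-1/5895534) = -378/1259*(-1/5895534) = 63/1237079551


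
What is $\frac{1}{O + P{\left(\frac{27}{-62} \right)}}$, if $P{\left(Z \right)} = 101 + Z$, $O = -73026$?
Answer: $- \frac{62}{4521377} \approx -1.3713 \cdot 10^{-5}$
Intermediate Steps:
$\frac{1}{O + P{\left(\frac{27}{-62} \right)}} = \frac{1}{-73026 + \left(101 + \frac{27}{-62}\right)} = \frac{1}{-73026 + \left(101 + 27 \left(- \frac{1}{62}\right)\right)} = \frac{1}{-73026 + \left(101 - \frac{27}{62}\right)} = \frac{1}{-73026 + \frac{6235}{62}} = \frac{1}{- \frac{4521377}{62}} = - \frac{62}{4521377}$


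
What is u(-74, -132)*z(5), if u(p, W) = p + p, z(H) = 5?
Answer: -740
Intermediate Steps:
u(p, W) = 2*p
u(-74, -132)*z(5) = (2*(-74))*5 = -148*5 = -740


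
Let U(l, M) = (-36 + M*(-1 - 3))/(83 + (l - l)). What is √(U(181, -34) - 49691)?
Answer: I*√342312999/83 ≈ 222.91*I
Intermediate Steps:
U(l, M) = -36/83 - 4*M/83 (U(l, M) = (-36 + M*(-4))/(83 + 0) = (-36 - 4*M)/83 = (-36 - 4*M)*(1/83) = -36/83 - 4*M/83)
√(U(181, -34) - 49691) = √((-36/83 - 4/83*(-34)) - 49691) = √((-36/83 + 136/83) - 49691) = √(100/83 - 49691) = √(-4124253/83) = I*√342312999/83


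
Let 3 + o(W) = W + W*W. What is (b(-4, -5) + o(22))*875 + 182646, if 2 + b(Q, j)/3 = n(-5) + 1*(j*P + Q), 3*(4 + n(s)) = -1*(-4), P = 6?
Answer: 521271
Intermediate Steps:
n(s) = -8/3 (n(s) = -4 + (-1*(-4))/3 = -4 + (⅓)*4 = -4 + 4/3 = -8/3)
b(Q, j) = -14 + 3*Q + 18*j (b(Q, j) = -6 + 3*(-8/3 + 1*(j*6 + Q)) = -6 + 3*(-8/3 + 1*(6*j + Q)) = -6 + 3*(-8/3 + 1*(Q + 6*j)) = -6 + 3*(-8/3 + (Q + 6*j)) = -6 + 3*(-8/3 + Q + 6*j) = -6 + (-8 + 3*Q + 18*j) = -14 + 3*Q + 18*j)
o(W) = -3 + W + W² (o(W) = -3 + (W + W*W) = -3 + (W + W²) = -3 + W + W²)
(b(-4, -5) + o(22))*875 + 182646 = ((-14 + 3*(-4) + 18*(-5)) + (-3 + 22 + 22²))*875 + 182646 = ((-14 - 12 - 90) + (-3 + 22 + 484))*875 + 182646 = (-116 + 503)*875 + 182646 = 387*875 + 182646 = 338625 + 182646 = 521271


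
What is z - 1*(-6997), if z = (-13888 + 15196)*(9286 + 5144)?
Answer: 18881437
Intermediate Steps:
z = 18874440 (z = 1308*14430 = 18874440)
z - 1*(-6997) = 18874440 - 1*(-6997) = 18874440 + 6997 = 18881437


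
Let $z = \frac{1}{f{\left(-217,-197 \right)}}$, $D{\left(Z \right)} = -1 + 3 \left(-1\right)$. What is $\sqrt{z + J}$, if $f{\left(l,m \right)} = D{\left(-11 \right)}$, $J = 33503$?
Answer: $\frac{\sqrt{134011}}{2} \approx 183.04$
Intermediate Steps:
$D{\left(Z \right)} = -4$ ($D{\left(Z \right)} = -1 - 3 = -4$)
$f{\left(l,m \right)} = -4$
$z = - \frac{1}{4}$ ($z = \frac{1}{-4} = - \frac{1}{4} \approx -0.25$)
$\sqrt{z + J} = \sqrt{- \frac{1}{4} + 33503} = \sqrt{\frac{134011}{4}} = \frac{\sqrt{134011}}{2}$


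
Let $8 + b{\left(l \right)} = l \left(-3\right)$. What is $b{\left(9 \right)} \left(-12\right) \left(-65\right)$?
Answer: $-27300$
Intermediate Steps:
$b{\left(l \right)} = -8 - 3 l$ ($b{\left(l \right)} = -8 + l \left(-3\right) = -8 - 3 l$)
$b{\left(9 \right)} \left(-12\right) \left(-65\right) = \left(-8 - 27\right) \left(-12\right) \left(-65\right) = \left(-35\right) \left(-12\right) \left(-65\right) = 420 \left(-65\right) = -27300$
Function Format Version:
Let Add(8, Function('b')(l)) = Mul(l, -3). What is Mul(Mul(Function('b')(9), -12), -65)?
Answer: -27300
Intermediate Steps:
Function('b')(l) = Add(-8, Mul(-3, l)) (Function('b')(l) = Add(-8, Mul(l, -3)) = Add(-8, Mul(-3, l)))
Mul(Mul(Function('b')(9), -12), -65) = Mul(Mul(Add(-8, Mul(-3, 9)), -12), -65) = Mul(Mul(Add(-8, -27), -12), -65) = Mul(Mul(-35, -12), -65) = Mul(420, -65) = -27300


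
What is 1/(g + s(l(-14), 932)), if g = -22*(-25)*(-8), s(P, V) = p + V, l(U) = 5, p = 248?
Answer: -1/3220 ≈ -0.00031056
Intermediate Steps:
s(P, V) = 248 + V
g = -4400 (g = 550*(-8) = -4400)
1/(g + s(l(-14), 932)) = 1/(-4400 + (248 + 932)) = 1/(-4400 + 1180) = 1/(-3220) = -1/3220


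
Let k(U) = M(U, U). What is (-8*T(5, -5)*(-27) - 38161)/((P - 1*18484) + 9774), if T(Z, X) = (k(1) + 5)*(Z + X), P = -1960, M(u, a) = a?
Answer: 38161/10670 ≈ 3.5765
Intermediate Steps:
k(U) = U
T(Z, X) = 6*X + 6*Z (T(Z, X) = (1 + 5)*(Z + X) = 6*(X + Z) = 6*X + 6*Z)
(-8*T(5, -5)*(-27) - 38161)/((P - 1*18484) + 9774) = (-8*(6*(-5) + 6*5)*(-27) - 38161)/((-1960 - 1*18484) + 9774) = (-8*(-30 + 30)*(-27) - 38161)/((-1960 - 18484) + 9774) = (-8*0*(-27) - 38161)/(-20444 + 9774) = (0*(-27) - 38161)/(-10670) = (0 - 38161)*(-1/10670) = -38161*(-1/10670) = 38161/10670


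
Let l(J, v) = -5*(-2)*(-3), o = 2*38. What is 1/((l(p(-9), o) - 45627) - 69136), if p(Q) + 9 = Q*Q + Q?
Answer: -1/114793 ≈ -8.7113e-6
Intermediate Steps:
p(Q) = -9 + Q + Q**2 (p(Q) = -9 + (Q*Q + Q) = -9 + (Q**2 + Q) = -9 + (Q + Q**2) = -9 + Q + Q**2)
o = 76
l(J, v) = -30 (l(J, v) = 10*(-3) = -30)
1/((l(p(-9), o) - 45627) - 69136) = 1/((-30 - 45627) - 69136) = 1/(-45657 - 69136) = 1/(-114793) = -1/114793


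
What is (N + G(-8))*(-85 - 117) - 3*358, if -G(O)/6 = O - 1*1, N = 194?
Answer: -51170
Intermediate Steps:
G(O) = 6 - 6*O (G(O) = -6*(O - 1*1) = -6*(O - 1) = -6*(-1 + O) = 6 - 6*O)
(N + G(-8))*(-85 - 117) - 3*358 = (194 + (6 - 6*(-8)))*(-85 - 117) - 3*358 = (194 + (6 + 48))*(-202) - 1074 = (194 + 54)*(-202) - 1074 = 248*(-202) - 1074 = -50096 - 1074 = -51170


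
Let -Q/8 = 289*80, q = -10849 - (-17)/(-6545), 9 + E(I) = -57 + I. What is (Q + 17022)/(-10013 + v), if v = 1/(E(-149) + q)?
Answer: 357677795129/21325892859 ≈ 16.772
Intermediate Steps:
E(I) = -66 + I (E(I) = -9 + (-57 + I) = -66 + I)
q = -4176866/385 (q = -10849 - (-17)*(-1)/6545 = -10849 - 1*1/385 = -10849 - 1/385 = -4176866/385 ≈ -10849.)
Q = -184960 (Q = -2312*80 = -8*23120 = -184960)
v = -385/4259641 (v = 1/((-66 - 149) - 4176866/385) = 1/(-215 - 4176866/385) = 1/(-4259641/385) = -385/4259641 ≈ -9.0383e-5)
(Q + 17022)/(-10013 + v) = (-184960 + 17022)/(-10013 - 385/4259641) = -167938/(-42651785718/4259641) = -167938*(-4259641/42651785718) = 357677795129/21325892859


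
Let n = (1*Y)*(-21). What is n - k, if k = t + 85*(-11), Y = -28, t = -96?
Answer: 1619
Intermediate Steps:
k = -1031 (k = -96 + 85*(-11) = -96 - 935 = -1031)
n = 588 (n = (1*(-28))*(-21) = -28*(-21) = 588)
n - k = 588 - 1*(-1031) = 588 + 1031 = 1619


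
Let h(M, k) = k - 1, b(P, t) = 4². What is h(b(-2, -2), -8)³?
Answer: -729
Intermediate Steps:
b(P, t) = 16
h(M, k) = -1 + k
h(b(-2, -2), -8)³ = (-1 - 8)³ = (-9)³ = -729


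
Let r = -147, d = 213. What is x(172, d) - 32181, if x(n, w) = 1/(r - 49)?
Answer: -6307477/196 ≈ -32181.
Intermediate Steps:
x(n, w) = -1/196 (x(n, w) = 1/(-147 - 49) = 1/(-196) = -1/196)
x(172, d) - 32181 = -1/196 - 32181 = -6307477/196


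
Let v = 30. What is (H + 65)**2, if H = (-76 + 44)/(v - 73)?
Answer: 7991929/1849 ≈ 4322.3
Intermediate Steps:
H = 32/43 (H = (-76 + 44)/(30 - 73) = -32/(-43) = -32*(-1/43) = 32/43 ≈ 0.74419)
(H + 65)**2 = (32/43 + 65)**2 = (2827/43)**2 = 7991929/1849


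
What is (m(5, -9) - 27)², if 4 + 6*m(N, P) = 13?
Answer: 2601/4 ≈ 650.25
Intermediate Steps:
m(N, P) = 3/2 (m(N, P) = -⅔ + (⅙)*13 = -⅔ + 13/6 = 3/2)
(m(5, -9) - 27)² = (3/2 - 27)² = (-51/2)² = 2601/4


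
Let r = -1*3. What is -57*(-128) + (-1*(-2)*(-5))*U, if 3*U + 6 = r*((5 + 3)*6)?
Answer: 7796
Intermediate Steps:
r = -3
U = -50 (U = -2 + (-3*(5 + 3)*6)/3 = -2 + (-24*6)/3 = -2 + (-3*48)/3 = -2 + (1/3)*(-144) = -2 - 48 = -50)
-57*(-128) + (-1*(-2)*(-5))*U = -57*(-128) + (-1*(-2)*(-5))*(-50) = 7296 + (2*(-5))*(-50) = 7296 - 10*(-50) = 7296 + 500 = 7796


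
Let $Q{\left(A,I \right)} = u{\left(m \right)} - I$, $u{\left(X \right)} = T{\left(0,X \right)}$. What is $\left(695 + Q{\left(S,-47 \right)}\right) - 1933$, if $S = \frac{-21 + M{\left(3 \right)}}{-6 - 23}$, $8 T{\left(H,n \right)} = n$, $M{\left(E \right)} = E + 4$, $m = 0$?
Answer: $-1191$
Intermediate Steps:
$M{\left(E \right)} = 4 + E$
$T{\left(H,n \right)} = \frac{n}{8}$
$u{\left(X \right)} = \frac{X}{8}$
$S = \frac{14}{29}$ ($S = \frac{-21 + \left(4 + 3\right)}{-6 - 23} = \frac{-21 + 7}{-29} = \left(-14\right) \left(- \frac{1}{29}\right) = \frac{14}{29} \approx 0.48276$)
$Q{\left(A,I \right)} = - I$ ($Q{\left(A,I \right)} = \frac{1}{8} \cdot 0 - I = 0 - I = - I$)
$\left(695 + Q{\left(S,-47 \right)}\right) - 1933 = \left(695 - -47\right) - 1933 = \left(695 + 47\right) - 1933 = 742 - 1933 = -1191$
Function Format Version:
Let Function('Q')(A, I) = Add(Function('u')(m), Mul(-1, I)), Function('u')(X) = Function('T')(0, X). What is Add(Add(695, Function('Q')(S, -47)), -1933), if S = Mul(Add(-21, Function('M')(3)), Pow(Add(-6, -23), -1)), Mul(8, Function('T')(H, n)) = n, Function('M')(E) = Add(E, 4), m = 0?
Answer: -1191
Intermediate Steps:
Function('M')(E) = Add(4, E)
Function('T')(H, n) = Mul(Rational(1, 8), n)
Function('u')(X) = Mul(Rational(1, 8), X)
S = Rational(14, 29) (S = Mul(Add(-21, Add(4, 3)), Pow(Add(-6, -23), -1)) = Mul(Add(-21, 7), Pow(-29, -1)) = Mul(-14, Rational(-1, 29)) = Rational(14, 29) ≈ 0.48276)
Function('Q')(A, I) = Mul(-1, I) (Function('Q')(A, I) = Add(Mul(Rational(1, 8), 0), Mul(-1, I)) = Add(0, Mul(-1, I)) = Mul(-1, I))
Add(Add(695, Function('Q')(S, -47)), -1933) = Add(Add(695, Mul(-1, -47)), -1933) = Add(Add(695, 47), -1933) = Add(742, -1933) = -1191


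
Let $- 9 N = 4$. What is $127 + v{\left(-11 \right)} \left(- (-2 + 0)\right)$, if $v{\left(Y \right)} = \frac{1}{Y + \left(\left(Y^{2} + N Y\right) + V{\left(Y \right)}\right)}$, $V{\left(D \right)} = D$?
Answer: $\frac{118763}{935} \approx 127.02$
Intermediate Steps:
$N = - \frac{4}{9}$ ($N = \left(- \frac{1}{9}\right) 4 = - \frac{4}{9} \approx -0.44444$)
$v{\left(Y \right)} = \frac{1}{Y^{2} + \frac{14 Y}{9}}$ ($v{\left(Y \right)} = \frac{1}{Y + \left(\left(Y^{2} - \frac{4 Y}{9}\right) + Y\right)} = \frac{1}{Y + \left(Y^{2} + \frac{5 Y}{9}\right)} = \frac{1}{Y^{2} + \frac{14 Y}{9}}$)
$127 + v{\left(-11 \right)} \left(- (-2 + 0)\right) = 127 + \frac{9}{\left(-11\right) \left(14 + 9 \left(-11\right)\right)} \left(- (-2 + 0)\right) = 127 + 9 \left(- \frac{1}{11}\right) \frac{1}{14 - 99} \left(\left(-1\right) \left(-2\right)\right) = 127 + 9 \left(- \frac{1}{11}\right) \frac{1}{-85} \cdot 2 = 127 + 9 \left(- \frac{1}{11}\right) \left(- \frac{1}{85}\right) 2 = 127 + \frac{9}{935} \cdot 2 = 127 + \frac{18}{935} = \frac{118763}{935}$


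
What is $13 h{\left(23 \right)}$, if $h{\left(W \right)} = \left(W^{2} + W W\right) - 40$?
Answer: $13234$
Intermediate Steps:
$h{\left(W \right)} = -40 + 2 W^{2}$ ($h{\left(W \right)} = \left(W^{2} + W^{2}\right) - 40 = 2 W^{2} - 40 = -40 + 2 W^{2}$)
$13 h{\left(23 \right)} = 13 \left(-40 + 2 \cdot 23^{2}\right) = 13 \left(-40 + 2 \cdot 529\right) = 13 \left(-40 + 1058\right) = 13 \cdot 1018 = 13234$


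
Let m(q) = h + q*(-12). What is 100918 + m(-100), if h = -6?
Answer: 102112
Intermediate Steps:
m(q) = -6 - 12*q (m(q) = -6 + q*(-12) = -6 - 12*q)
100918 + m(-100) = 100918 + (-6 - 12*(-100)) = 100918 + (-6 + 1200) = 100918 + 1194 = 102112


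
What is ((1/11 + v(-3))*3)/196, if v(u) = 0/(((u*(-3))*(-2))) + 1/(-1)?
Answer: -15/1078 ≈ -0.013915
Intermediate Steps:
v(u) = -1 (v(u) = 0/((-3*u*(-2))) + 1*(-1) = 0/((6*u)) - 1 = 0*(1/(6*u)) - 1 = 0 - 1 = -1)
((1/11 + v(-3))*3)/196 = ((1/11 - 1)*3)/196 = ((1/11 - 1)*3)*(1/196) = -10/11*3*(1/196) = -30/11*1/196 = -15/1078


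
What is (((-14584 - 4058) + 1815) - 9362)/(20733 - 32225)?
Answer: 26189/11492 ≈ 2.2789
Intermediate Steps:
(((-14584 - 4058) + 1815) - 9362)/(20733 - 32225) = ((-18642 + 1815) - 9362)/(-11492) = (-16827 - 9362)*(-1/11492) = -26189*(-1/11492) = 26189/11492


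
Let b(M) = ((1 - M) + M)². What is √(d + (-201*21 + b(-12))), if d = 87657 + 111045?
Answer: √194482 ≈ 441.00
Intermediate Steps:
b(M) = 1 (b(M) = 1² = 1)
d = 198702
√(d + (-201*21 + b(-12))) = √(198702 + (-201*21 + 1)) = √(198702 + (-4221 + 1)) = √(198702 - 4220) = √194482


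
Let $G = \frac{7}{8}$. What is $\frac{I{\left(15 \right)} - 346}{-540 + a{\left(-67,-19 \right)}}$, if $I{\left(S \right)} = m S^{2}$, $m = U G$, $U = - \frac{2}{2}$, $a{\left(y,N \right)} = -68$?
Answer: $\frac{4343}{4864} \approx 0.89289$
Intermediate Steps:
$U = -1$ ($U = \left(-2\right) \frac{1}{2} = -1$)
$G = \frac{7}{8}$ ($G = 7 \cdot \frac{1}{8} = \frac{7}{8} \approx 0.875$)
$m = - \frac{7}{8}$ ($m = \left(-1\right) \frac{7}{8} = - \frac{7}{8} \approx -0.875$)
$I{\left(S \right)} = - \frac{7 S^{2}}{8}$
$\frac{I{\left(15 \right)} - 346}{-540 + a{\left(-67,-19 \right)}} = \frac{- \frac{7 \cdot 15^{2}}{8} - 346}{-540 - 68} = \frac{\left(- \frac{7}{8}\right) 225 - 346}{-608} = \left(- \frac{1575}{8} - 346\right) \left(- \frac{1}{608}\right) = \left(- \frac{4343}{8}\right) \left(- \frac{1}{608}\right) = \frac{4343}{4864}$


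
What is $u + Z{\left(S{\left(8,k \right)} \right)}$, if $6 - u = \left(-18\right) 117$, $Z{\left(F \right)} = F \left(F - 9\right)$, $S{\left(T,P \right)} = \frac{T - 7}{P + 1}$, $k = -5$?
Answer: $\frac{33829}{16} \approx 2114.3$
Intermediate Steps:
$S{\left(T,P \right)} = \frac{-7 + T}{1 + P}$
$Z{\left(F \right)} = F \left(-9 + F\right)$
$u = 2112$ ($u = 6 - \left(-18\right) 117 = 6 - -2106 = 6 + 2106 = 2112$)
$u + Z{\left(S{\left(8,k \right)} \right)} = 2112 + \frac{-7 + 8}{1 - 5} \left(-9 + \frac{-7 + 8}{1 - 5}\right) = 2112 + \frac{1}{-4} \cdot 1 \left(-9 + \frac{1}{-4} \cdot 1\right) = 2112 + \left(- \frac{1}{4}\right) 1 \left(-9 - \frac{1}{4}\right) = 2112 - \frac{-9 - \frac{1}{4}}{4} = 2112 - - \frac{37}{16} = 2112 + \frac{37}{16} = \frac{33829}{16}$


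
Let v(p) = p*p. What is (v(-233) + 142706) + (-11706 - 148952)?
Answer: 36337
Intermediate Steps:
v(p) = p²
(v(-233) + 142706) + (-11706 - 148952) = ((-233)² + 142706) + (-11706 - 148952) = (54289 + 142706) - 160658 = 196995 - 160658 = 36337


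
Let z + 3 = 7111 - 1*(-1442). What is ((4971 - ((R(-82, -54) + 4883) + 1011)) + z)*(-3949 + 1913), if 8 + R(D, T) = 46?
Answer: -15451204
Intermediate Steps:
z = 8550 (z = -3 + (7111 - 1*(-1442)) = -3 + (7111 + 1442) = -3 + 8553 = 8550)
R(D, T) = 38 (R(D, T) = -8 + 46 = 38)
((4971 - ((R(-82, -54) + 4883) + 1011)) + z)*(-3949 + 1913) = ((4971 - ((38 + 4883) + 1011)) + 8550)*(-3949 + 1913) = ((4971 - (4921 + 1011)) + 8550)*(-2036) = ((4971 - 1*5932) + 8550)*(-2036) = ((4971 - 5932) + 8550)*(-2036) = (-961 + 8550)*(-2036) = 7589*(-2036) = -15451204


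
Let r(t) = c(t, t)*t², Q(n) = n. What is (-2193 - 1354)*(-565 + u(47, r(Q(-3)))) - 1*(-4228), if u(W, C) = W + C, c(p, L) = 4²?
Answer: 1330806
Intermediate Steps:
c(p, L) = 16
r(t) = 16*t²
u(W, C) = C + W
(-2193 - 1354)*(-565 + u(47, r(Q(-3)))) - 1*(-4228) = (-2193 - 1354)*(-565 + (16*(-3)² + 47)) - 1*(-4228) = -3547*(-565 + (16*9 + 47)) + 4228 = -3547*(-565 + (144 + 47)) + 4228 = -3547*(-565 + 191) + 4228 = -3547*(-374) + 4228 = 1326578 + 4228 = 1330806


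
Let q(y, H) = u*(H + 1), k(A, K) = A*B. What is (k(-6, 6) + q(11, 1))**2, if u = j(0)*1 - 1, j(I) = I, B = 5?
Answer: 1024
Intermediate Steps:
u = -1 (u = 0*1 - 1 = 0 - 1 = -1)
k(A, K) = 5*A (k(A, K) = A*5 = 5*A)
q(y, H) = -1 - H (q(y, H) = -(H + 1) = -(1 + H) = -1 - H)
(k(-6, 6) + q(11, 1))**2 = (5*(-6) + (-1 - 1*1))**2 = (-30 + (-1 - 1))**2 = (-30 - 2)**2 = (-32)**2 = 1024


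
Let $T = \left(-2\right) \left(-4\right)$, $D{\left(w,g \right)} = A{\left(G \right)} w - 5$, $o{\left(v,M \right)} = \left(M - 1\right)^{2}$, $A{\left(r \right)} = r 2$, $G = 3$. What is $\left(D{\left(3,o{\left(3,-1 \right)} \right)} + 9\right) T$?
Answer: $176$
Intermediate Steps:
$A{\left(r \right)} = 2 r$
$o{\left(v,M \right)} = \left(-1 + M\right)^{2}$
$D{\left(w,g \right)} = -5 + 6 w$ ($D{\left(w,g \right)} = 2 \cdot 3 w - 5 = 6 w - 5 = -5 + 6 w$)
$T = 8$
$\left(D{\left(3,o{\left(3,-1 \right)} \right)} + 9\right) T = \left(\left(-5 + 6 \cdot 3\right) + 9\right) 8 = \left(\left(-5 + 18\right) + 9\right) 8 = \left(13 + 9\right) 8 = 22 \cdot 8 = 176$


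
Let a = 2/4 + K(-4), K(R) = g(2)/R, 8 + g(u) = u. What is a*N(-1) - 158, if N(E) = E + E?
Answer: -162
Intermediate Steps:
g(u) = -8 + u
N(E) = 2*E
K(R) = -6/R (K(R) = (-8 + 2)/R = -6/R)
a = 2 (a = 2/4 - 6/(-4) = 2*(¼) - 6*(-¼) = ½ + 3/2 = 2)
a*N(-1) - 158 = 2*(2*(-1)) - 158 = 2*(-2) - 158 = -4 - 158 = -162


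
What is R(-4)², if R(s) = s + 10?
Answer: 36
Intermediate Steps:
R(s) = 10 + s
R(-4)² = (10 - 4)² = 6² = 36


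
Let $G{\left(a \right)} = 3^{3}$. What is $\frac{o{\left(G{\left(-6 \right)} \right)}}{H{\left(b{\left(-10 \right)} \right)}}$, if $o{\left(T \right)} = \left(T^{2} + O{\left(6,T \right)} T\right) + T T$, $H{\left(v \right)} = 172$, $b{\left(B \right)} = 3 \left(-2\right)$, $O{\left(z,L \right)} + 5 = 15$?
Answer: $\frac{432}{43} \approx 10.047$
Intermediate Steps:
$O{\left(z,L \right)} = 10$ ($O{\left(z,L \right)} = -5 + 15 = 10$)
$b{\left(B \right)} = -6$
$G{\left(a \right)} = 27$
$o{\left(T \right)} = 2 T^{2} + 10 T$ ($o{\left(T \right)} = \left(T^{2} + 10 T\right) + T T = \left(T^{2} + 10 T\right) + T^{2} = 2 T^{2} + 10 T$)
$\frac{o{\left(G{\left(-6 \right)} \right)}}{H{\left(b{\left(-10 \right)} \right)}} = \frac{2 \cdot 27 \left(5 + 27\right)}{172} = 2 \cdot 27 \cdot 32 \cdot \frac{1}{172} = 1728 \cdot \frac{1}{172} = \frac{432}{43}$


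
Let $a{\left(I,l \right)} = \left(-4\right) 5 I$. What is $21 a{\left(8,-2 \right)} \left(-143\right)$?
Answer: $480480$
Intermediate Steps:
$a{\left(I,l \right)} = - 20 I$
$21 a{\left(8,-2 \right)} \left(-143\right) = 21 \left(\left(-20\right) 8\right) \left(-143\right) = 21 \left(-160\right) \left(-143\right) = \left(-3360\right) \left(-143\right) = 480480$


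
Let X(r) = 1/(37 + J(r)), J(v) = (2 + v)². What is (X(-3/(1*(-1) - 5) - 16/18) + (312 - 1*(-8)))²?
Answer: 16855984204816/164583241 ≈ 1.0242e+5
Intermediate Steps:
X(r) = 1/(37 + (2 + r)²)
(X(-3/(1*(-1) - 5) - 16/18) + (312 - 1*(-8)))² = (1/(37 + (2 + (-3/(1*(-1) - 5) - 16/18))²) + (312 - 1*(-8)))² = (1/(37 + (2 + (-3/(-1 - 5) - 16*1/18))²) + (312 + 8))² = (1/(37 + (2 + (-3/(-6) - 8/9))²) + 320)² = (1/(37 + (2 + (-3*(-⅙) - 8/9))²) + 320)² = (1/(37 + (2 + (½ - 8/9))²) + 320)² = (1/(37 + (2 - 7/18)²) + 320)² = (1/(37 + (29/18)²) + 320)² = (1/(37 + 841/324) + 320)² = (1/(12829/324) + 320)² = (324/12829 + 320)² = (4105604/12829)² = 16855984204816/164583241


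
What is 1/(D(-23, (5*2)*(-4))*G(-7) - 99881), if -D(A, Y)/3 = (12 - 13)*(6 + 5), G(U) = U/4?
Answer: -4/399755 ≈ -1.0006e-5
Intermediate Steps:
G(U) = U/4 (G(U) = U*(¼) = U/4)
D(A, Y) = 33 (D(A, Y) = -3*(12 - 13)*(6 + 5) = -(-3)*11 = -3*(-11) = 33)
1/(D(-23, (5*2)*(-4))*G(-7) - 99881) = 1/(33*((¼)*(-7)) - 99881) = 1/(33*(-7/4) - 99881) = 1/(-231/4 - 99881) = 1/(-399755/4) = -4/399755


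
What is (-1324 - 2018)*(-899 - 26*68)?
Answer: 8913114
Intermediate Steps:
(-1324 - 2018)*(-899 - 26*68) = -3342*(-899 - 1768) = -3342*(-2667) = 8913114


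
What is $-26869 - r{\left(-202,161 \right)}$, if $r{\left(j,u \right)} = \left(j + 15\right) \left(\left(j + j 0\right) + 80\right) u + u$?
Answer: $-3700084$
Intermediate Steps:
$r{\left(j,u \right)} = u + u \left(15 + j\right) \left(80 + j\right)$ ($r{\left(j,u \right)} = \left(15 + j\right) \left(\left(j + 0\right) + 80\right) u + u = \left(15 + j\right) \left(j + 80\right) u + u = \left(15 + j\right) \left(80 + j\right) u + u = u \left(15 + j\right) \left(80 + j\right) + u = u + u \left(15 + j\right) \left(80 + j\right)$)
$-26869 - r{\left(-202,161 \right)} = -26869 - 161 \left(1201 + \left(-202\right)^{2} + 95 \left(-202\right)\right) = -26869 - 161 \left(1201 + 40804 - 19190\right) = -26869 - 161 \cdot 22815 = -26869 - 3673215 = -3700084$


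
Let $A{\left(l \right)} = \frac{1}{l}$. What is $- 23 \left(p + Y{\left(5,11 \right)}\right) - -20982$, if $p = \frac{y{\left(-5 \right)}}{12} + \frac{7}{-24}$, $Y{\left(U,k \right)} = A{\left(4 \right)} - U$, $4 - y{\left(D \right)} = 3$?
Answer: $\frac{506305}{24} \approx 21096.0$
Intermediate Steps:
$y{\left(D \right)} = 1$ ($y{\left(D \right)} = 4 - 3 = 1$)
$Y{\left(U,k \right)} = \frac{1}{4} - U$
$p = - \frac{5}{24}$ ($p = 1 \cdot \frac{1}{12} + \frac{7}{-24} = 1 \cdot \frac{1}{12} + 7 \left(- \frac{1}{24}\right) = \frac{1}{12} - \frac{7}{24} = - \frac{5}{24} \approx -0.20833$)
$- 23 \left(p + Y{\left(5,11 \right)}\right) - -20982 = - 23 \left(- \frac{5}{24} + \left(\frac{1}{4} - 5\right)\right) - -20982 = - 23 \left(- \frac{5}{24} + \left(\frac{1}{4} - 5\right)\right) + 20982 = - 23 \left(- \frac{5}{24} - \frac{19}{4}\right) + 20982 = \left(-23\right) \left(- \frac{119}{24}\right) + 20982 = \frac{2737}{24} + 20982 = \frac{506305}{24}$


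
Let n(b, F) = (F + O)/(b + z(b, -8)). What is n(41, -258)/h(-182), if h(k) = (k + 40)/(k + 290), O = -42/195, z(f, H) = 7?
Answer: 18882/4615 ≈ 4.0914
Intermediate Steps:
O = -14/65 (O = -42*1/195 = -14/65 ≈ -0.21538)
h(k) = (40 + k)/(290 + k)
n(b, F) = (-14/65 + F)/(7 + b) (n(b, F) = (F - 14/65)/(b + 7) = (-14/65 + F)/(7 + b))
n(41, -258)/h(-182) = ((-14/65 - 258)/(7 + 41))/(((40 - 182)/(290 - 182))) = (-16784/65/48)/((-142/108)) = ((1/48)*(-16784/65))/(((1/108)*(-142))) = -1049/(195*(-71/54)) = -1049/195*(-54/71) = 18882/4615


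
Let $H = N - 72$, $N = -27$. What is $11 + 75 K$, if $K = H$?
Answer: $-7414$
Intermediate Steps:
$H = -99$ ($H = -27 - 72 = -99$)
$K = -99$
$11 + 75 K = 11 + 75 \left(-99\right) = 11 - 7425 = -7414$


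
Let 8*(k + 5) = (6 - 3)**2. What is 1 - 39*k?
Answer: 1217/8 ≈ 152.13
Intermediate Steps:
k = -31/8 (k = -5 + (6 - 3)**2/8 = -5 + (1/8)*3**2 = -5 + (1/8)*9 = -5 + 9/8 = -31/8 ≈ -3.8750)
1 - 39*k = 1 - 39*(-31/8) = 1 + 1209/8 = 1217/8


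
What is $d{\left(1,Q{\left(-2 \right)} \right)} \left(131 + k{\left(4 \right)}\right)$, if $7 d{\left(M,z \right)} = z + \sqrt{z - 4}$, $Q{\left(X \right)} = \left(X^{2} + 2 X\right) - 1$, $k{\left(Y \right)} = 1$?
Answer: $- \frac{132}{7} + \frac{132 i \sqrt{5}}{7} \approx -18.857 + 42.166 i$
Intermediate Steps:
$Q{\left(X \right)} = -1 + X^{2} + 2 X$
$d{\left(M,z \right)} = \frac{z}{7} + \frac{\sqrt{-4 + z}}{7}$ ($d{\left(M,z \right)} = \frac{z + \sqrt{z - 4}}{7} = \frac{z + \sqrt{-4 + z}}{7} = \frac{z}{7} + \frac{\sqrt{-4 + z}}{7}$)
$d{\left(1,Q{\left(-2 \right)} \right)} \left(131 + k{\left(4 \right)}\right) = \left(\frac{-1 + \left(-2\right)^{2} + 2 \left(-2\right)}{7} + \frac{\sqrt{-4 + \left(-1 + \left(-2\right)^{2} + 2 \left(-2\right)\right)}}{7}\right) \left(131 + 1\right) = \left(\frac{-1 + 4 - 4}{7} + \frac{\sqrt{-4 - 1}}{7}\right) 132 = \left(\frac{1}{7} \left(-1\right) + \frac{\sqrt{-4 - 1}}{7}\right) 132 = \left(- \frac{1}{7} + \frac{\sqrt{-5}}{7}\right) 132 = \left(- \frac{1}{7} + \frac{i \sqrt{5}}{7}\right) 132 = - \frac{132}{7} + \frac{132 i \sqrt{5}}{7}$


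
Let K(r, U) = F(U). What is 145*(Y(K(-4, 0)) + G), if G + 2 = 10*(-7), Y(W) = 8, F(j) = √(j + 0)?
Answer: -9280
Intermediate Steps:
F(j) = √j
K(r, U) = √U
G = -72 (G = -2 + 10*(-7) = -2 - 70 = -72)
145*(Y(K(-4, 0)) + G) = 145*(8 - 72) = 145*(-64) = -9280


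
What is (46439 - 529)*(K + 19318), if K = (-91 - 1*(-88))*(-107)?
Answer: 901626490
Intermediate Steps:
K = 321 (K = (-91 + 88)*(-107) = -3*(-107) = 321)
(46439 - 529)*(K + 19318) = (46439 - 529)*(321 + 19318) = 45910*19639 = 901626490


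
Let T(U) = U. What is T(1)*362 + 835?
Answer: 1197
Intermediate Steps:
T(1)*362 + 835 = 1*362 + 835 = 362 + 835 = 1197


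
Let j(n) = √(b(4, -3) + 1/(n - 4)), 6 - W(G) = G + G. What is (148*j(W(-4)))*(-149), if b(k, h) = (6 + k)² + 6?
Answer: -11026*√10610/5 ≈ -2.2715e+5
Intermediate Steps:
b(k, h) = 6 + (6 + k)²
W(G) = 6 - 2*G (W(G) = 6 - (G + G) = 6 - 2*G)
j(n) = √(106 + 1/(-4 + n)) (j(n) = √((6 + (6 + 4)²) + 1/(n - 4)) = √((6 + 10²) + 1/(-4 + n)) = √((6 + 100) + 1/(-4 + n)) = √(106 + 1/(-4 + n)))
(148*j(W(-4)))*(-149) = (148*√((-423 + 106*(6 - 2*(-4)))/(-4 + (6 - 2*(-4)))))*(-149) = (148*√((-423 + 106*(6 + 8))/(-4 + (6 + 8))))*(-149) = (148*√((-423 + 106*14)/(-4 + 14)))*(-149) = (148*√((-423 + 1484)/10))*(-149) = (148*√((⅒)*1061))*(-149) = (148*√(1061/10))*(-149) = (148*(√10610/10))*(-149) = (74*√10610/5)*(-149) = -11026*√10610/5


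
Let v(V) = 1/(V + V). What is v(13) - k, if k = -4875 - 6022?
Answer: 283323/26 ≈ 10897.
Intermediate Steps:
k = -10897
v(V) = 1/(2*V)
v(13) - k = (½)/13 - 1*(-10897) = (½)*(1/13) + 10897 = 1/26 + 10897 = 283323/26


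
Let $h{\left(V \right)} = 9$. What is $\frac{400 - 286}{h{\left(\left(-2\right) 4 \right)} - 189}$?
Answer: $- \frac{19}{30} \approx -0.63333$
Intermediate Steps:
$\frac{400 - 286}{h{\left(\left(-2\right) 4 \right)} - 189} = \frac{400 - 286}{9 - 189} = \frac{114}{-180} = 114 \left(- \frac{1}{180}\right) = - \frac{19}{30}$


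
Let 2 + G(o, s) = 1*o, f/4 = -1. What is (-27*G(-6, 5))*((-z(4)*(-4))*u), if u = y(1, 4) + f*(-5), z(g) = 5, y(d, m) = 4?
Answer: 103680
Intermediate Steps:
f = -4 (f = 4*(-1) = -4)
G(o, s) = -2 + o (G(o, s) = -2 + 1*o = -2 + o)
u = 24 (u = 4 - 4*(-5) = 4 + 20 = 24)
(-27*G(-6, 5))*((-z(4)*(-4))*u) = (-27*(-2 - 6))*((-1*5*(-4))*24) = (-27*(-8))*(-5*(-4)*24) = 216*(20*24) = 216*480 = 103680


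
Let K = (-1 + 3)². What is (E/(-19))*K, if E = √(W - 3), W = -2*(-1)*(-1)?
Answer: -4*I*√5/19 ≈ -0.47075*I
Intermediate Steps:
W = -2 (W = 2*(-1) = -2)
K = 4 (K = 2² = 4)
E = I*√5 (E = √(-2 - 3) = √(-5) = I*√5 ≈ 2.2361*I)
(E/(-19))*K = ((I*√5)/(-19))*4 = -I*√5/19*4 = -4*I*√5/19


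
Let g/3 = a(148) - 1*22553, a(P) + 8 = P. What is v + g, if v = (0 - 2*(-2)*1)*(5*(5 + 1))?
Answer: -67119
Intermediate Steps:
a(P) = -8 + P
g = -67239 (g = 3*((-8 + 148) - 1*22553) = 3*(140 - 22553) = 3*(-22413) = -67239)
v = 120 (v = (0 + 4*1)*(5*6) = (0 + 4)*30 = 4*30 = 120)
v + g = 120 - 67239 = -67119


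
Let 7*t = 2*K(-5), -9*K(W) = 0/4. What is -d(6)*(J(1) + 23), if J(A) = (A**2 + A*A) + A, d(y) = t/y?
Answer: 0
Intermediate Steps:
K(W) = 0 (K(W) = -0/4 = -1/9*0 = 0)
t = 0 (t = (2*0)/7 = (1/7)*0 = 0)
d(y) = 0 (d(y) = 0/y = 0)
J(A) = A + 2*A**2 (J(A) = (A**2 + A**2) + A = 2*A**2 + A = A + 2*A**2)
-d(6)*(J(1) + 23) = -0*(1*(1 + 2*1) + 23) = -0*(1*(1 + 2) + 23) = -0*(1*3 + 23) = -0*(3 + 23) = -0*26 = -1*0 = 0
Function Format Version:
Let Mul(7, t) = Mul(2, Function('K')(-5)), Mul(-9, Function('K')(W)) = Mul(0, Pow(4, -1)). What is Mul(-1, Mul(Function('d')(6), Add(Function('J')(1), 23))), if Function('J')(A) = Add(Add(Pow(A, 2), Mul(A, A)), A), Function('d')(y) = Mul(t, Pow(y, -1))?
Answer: 0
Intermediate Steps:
Function('K')(W) = 0 (Function('K')(W) = Mul(Rational(-1, 9), Mul(0, Pow(4, -1))) = Mul(Rational(-1, 9), Mul(0, Rational(1, 4))) = Mul(Rational(-1, 9), 0) = 0)
t = 0 (t = Mul(Rational(1, 7), Mul(2, 0)) = Mul(Rational(1, 7), 0) = 0)
Function('d')(y) = 0 (Function('d')(y) = Mul(0, Pow(y, -1)) = 0)
Function('J')(A) = Add(A, Mul(2, Pow(A, 2))) (Function('J')(A) = Add(Add(Pow(A, 2), Pow(A, 2)), A) = Add(Mul(2, Pow(A, 2)), A) = Add(A, Mul(2, Pow(A, 2))))
Mul(-1, Mul(Function('d')(6), Add(Function('J')(1), 23))) = Mul(-1, Mul(0, Add(Mul(1, Add(1, Mul(2, 1))), 23))) = Mul(-1, Mul(0, Add(Mul(1, Add(1, 2)), 23))) = Mul(-1, Mul(0, Add(Mul(1, 3), 23))) = Mul(-1, Mul(0, Add(3, 23))) = Mul(-1, Mul(0, 26)) = Mul(-1, 0) = 0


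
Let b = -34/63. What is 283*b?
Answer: -9622/63 ≈ -152.73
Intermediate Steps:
b = -34/63 (b = -34*1/63 = -34/63 ≈ -0.53968)
283*b = 283*(-34/63) = -9622/63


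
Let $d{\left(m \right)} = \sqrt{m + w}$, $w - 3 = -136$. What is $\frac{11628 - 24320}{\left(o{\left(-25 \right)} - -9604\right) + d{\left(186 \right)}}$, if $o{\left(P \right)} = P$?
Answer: $- \frac{30394167}{22939297} + \frac{3173 \sqrt{53}}{22939297} \approx -1.324$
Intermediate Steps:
$w = -133$ ($w = 3 - 136 = -133$)
$d{\left(m \right)} = \sqrt{-133 + m}$ ($d{\left(m \right)} = \sqrt{m - 133} = \sqrt{-133 + m}$)
$\frac{11628 - 24320}{\left(o{\left(-25 \right)} - -9604\right) + d{\left(186 \right)}} = \frac{11628 - 24320}{\left(-25 - -9604\right) + \sqrt{-133 + 186}} = - \frac{12692}{\left(-25 + 9604\right) + \sqrt{53}} = - \frac{12692}{9579 + \sqrt{53}}$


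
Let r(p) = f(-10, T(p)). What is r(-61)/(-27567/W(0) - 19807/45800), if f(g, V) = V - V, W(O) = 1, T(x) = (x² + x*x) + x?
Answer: 0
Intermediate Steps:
T(x) = x + 2*x² (T(x) = (x² + x²) + x = 2*x² + x = x + 2*x²)
f(g, V) = 0
r(p) = 0
r(-61)/(-27567/W(0) - 19807/45800) = 0/(-27567/1 - 19807/45800) = 0/(-27567*1 - 19807*1/45800) = 0/(-27567 - 19807/45800) = 0/(-1262588407/45800) = 0*(-45800/1262588407) = 0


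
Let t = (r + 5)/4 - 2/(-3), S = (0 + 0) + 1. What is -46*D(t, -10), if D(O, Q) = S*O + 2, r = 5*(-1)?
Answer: -368/3 ≈ -122.67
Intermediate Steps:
S = 1 (S = 0 + 1 = 1)
r = -5
t = 2/3 (t = (-5 + 5)/4 - 2/(-3) = 0*(1/4) - 2*(-1/3) = 0 + 2/3 = 2/3 ≈ 0.66667)
D(O, Q) = 2 + O (D(O, Q) = 1*O + 2 = O + 2 = 2 + O)
-46*D(t, -10) = -46*(2 + 2/3) = -46*8/3 = -368/3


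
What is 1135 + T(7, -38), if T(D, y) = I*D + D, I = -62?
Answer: 708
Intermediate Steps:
T(D, y) = -61*D (T(D, y) = -62*D + D = -61*D)
1135 + T(7, -38) = 1135 - 61*7 = 1135 - 427 = 708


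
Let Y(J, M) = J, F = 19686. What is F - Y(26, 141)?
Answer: 19660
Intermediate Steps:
F - Y(26, 141) = 19686 - 1*26 = 19686 - 26 = 19660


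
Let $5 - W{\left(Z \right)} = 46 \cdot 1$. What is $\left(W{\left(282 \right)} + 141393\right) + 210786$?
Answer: $352138$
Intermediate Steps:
$W{\left(Z \right)} = -41$ ($W{\left(Z \right)} = 5 - 46 \cdot 1 = 5 - 46 = -41$)
$\left(W{\left(282 \right)} + 141393\right) + 210786 = \left(-41 + 141393\right) + 210786 = 141352 + 210786 = 352138$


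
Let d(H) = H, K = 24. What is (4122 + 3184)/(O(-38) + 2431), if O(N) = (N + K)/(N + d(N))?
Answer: 277628/92385 ≈ 3.0051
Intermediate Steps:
O(N) = (24 + N)/(2*N) (O(N) = (N + 24)/(N + N) = (24 + N)/((2*N)) = (24 + N)*(1/(2*N)) = (24 + N)/(2*N))
(4122 + 3184)/(O(-38) + 2431) = (4122 + 3184)/((½)*(24 - 38)/(-38) + 2431) = 7306/((½)*(-1/38)*(-14) + 2431) = 7306/(7/38 + 2431) = 7306/(92385/38) = 7306*(38/92385) = 277628/92385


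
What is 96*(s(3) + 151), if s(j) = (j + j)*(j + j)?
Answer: 17952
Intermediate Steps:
s(j) = 4*j**2 (s(j) = (2*j)*(2*j) = 4*j**2)
96*(s(3) + 151) = 96*(4*3**2 + 151) = 96*(4*9 + 151) = 96*(36 + 151) = 96*187 = 17952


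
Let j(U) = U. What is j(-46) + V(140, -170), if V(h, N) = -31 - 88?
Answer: -165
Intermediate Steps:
V(h, N) = -119
j(-46) + V(140, -170) = -46 - 119 = -165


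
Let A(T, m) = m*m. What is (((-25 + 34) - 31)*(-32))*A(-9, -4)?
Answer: 11264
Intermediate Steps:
A(T, m) = m²
(((-25 + 34) - 31)*(-32))*A(-9, -4) = (((-25 + 34) - 31)*(-32))*(-4)² = ((9 - 31)*(-32))*16 = -22*(-32)*16 = 704*16 = 11264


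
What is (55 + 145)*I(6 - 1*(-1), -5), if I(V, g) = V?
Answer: 1400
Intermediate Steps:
(55 + 145)*I(6 - 1*(-1), -5) = (55 + 145)*(6 - 1*(-1)) = 200*(6 + 1) = 200*7 = 1400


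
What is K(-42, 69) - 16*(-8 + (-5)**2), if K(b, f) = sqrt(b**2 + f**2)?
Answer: -272 + 15*sqrt(29) ≈ -191.22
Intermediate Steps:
K(-42, 69) - 16*(-8 + (-5)**2) = sqrt((-42)**2 + 69**2) - 16*(-8 + (-5)**2) = sqrt(1764 + 4761) - 16*(-8 + 25) = sqrt(6525) - 16*17 = 15*sqrt(29) - 272 = -272 + 15*sqrt(29)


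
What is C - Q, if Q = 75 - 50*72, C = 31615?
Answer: 35140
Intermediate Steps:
Q = -3525 (Q = 75 - 3600 = -3525)
C - Q = 31615 - 1*(-3525) = 31615 + 3525 = 35140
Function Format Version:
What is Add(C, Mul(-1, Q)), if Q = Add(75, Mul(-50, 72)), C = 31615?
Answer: 35140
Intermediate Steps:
Q = -3525 (Q = Add(75, -3600) = -3525)
Add(C, Mul(-1, Q)) = Add(31615, Mul(-1, -3525)) = Add(31615, 3525) = 35140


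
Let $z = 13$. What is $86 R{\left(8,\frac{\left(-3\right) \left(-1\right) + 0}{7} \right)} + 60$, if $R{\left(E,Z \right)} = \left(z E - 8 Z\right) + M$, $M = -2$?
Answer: $\frac{59760}{7} \approx 8537.1$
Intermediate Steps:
$R{\left(E,Z \right)} = -2 - 8 Z + 13 E$ ($R{\left(E,Z \right)} = \left(13 E - 8 Z\right) - 2 = \left(- 8 Z + 13 E\right) - 2 = -2 - 8 Z + 13 E$)
$86 R{\left(8,\frac{\left(-3\right) \left(-1\right) + 0}{7} \right)} + 60 = 86 \left(-2 - 8 \frac{\left(-3\right) \left(-1\right) + 0}{7} + 13 \cdot 8\right) + 60 = 86 \left(-2 - 8 \left(3 + 0\right) \frac{1}{7} + 104\right) + 60 = 86 \left(-2 - 8 \cdot 3 \cdot \frac{1}{7} + 104\right) + 60 = 86 \left(-2 - \frac{24}{7} + 104\right) + 60 = 86 \cdot \frac{690}{7} + 60 = \frac{59340}{7} + 60 = \frac{59760}{7}$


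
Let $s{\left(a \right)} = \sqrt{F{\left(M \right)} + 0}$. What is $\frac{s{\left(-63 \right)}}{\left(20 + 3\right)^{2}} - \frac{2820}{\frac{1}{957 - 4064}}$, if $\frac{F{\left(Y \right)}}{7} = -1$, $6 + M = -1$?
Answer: $8761740 + \frac{i \sqrt{7}}{529} \approx 8.7617 \cdot 10^{6} + 0.0050014 i$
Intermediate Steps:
$M = -7$ ($M = -6 - 1 = -7$)
$F{\left(Y \right)} = -7$ ($F{\left(Y \right)} = 7 \left(-1\right) = -7$)
$s{\left(a \right)} = i \sqrt{7}$ ($s{\left(a \right)} = \sqrt{-7 + 0} = \sqrt{-7} = i \sqrt{7}$)
$\frac{s{\left(-63 \right)}}{\left(20 + 3\right)^{2}} - \frac{2820}{\frac{1}{957 - 4064}} = \frac{i \sqrt{7}}{\left(20 + 3\right)^{2}} - \frac{2820}{\frac{1}{957 - 4064}} = \frac{i \sqrt{7}}{23^{2}} - \frac{2820}{\frac{1}{-3107}} = \frac{i \sqrt{7}}{529} - \frac{2820}{- \frac{1}{3107}} = i \sqrt{7} \cdot \frac{1}{529} - -8761740 = \frac{i \sqrt{7}}{529} + 8761740 = 8761740 + \frac{i \sqrt{7}}{529}$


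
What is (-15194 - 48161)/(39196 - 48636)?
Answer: 12671/1888 ≈ 6.7113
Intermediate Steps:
(-15194 - 48161)/(39196 - 48636) = -63355/(-9440) = -63355*(-1/9440) = 12671/1888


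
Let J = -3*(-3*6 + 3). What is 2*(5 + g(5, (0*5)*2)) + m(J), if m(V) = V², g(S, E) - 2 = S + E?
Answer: 2049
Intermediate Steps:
g(S, E) = 2 + E + S (g(S, E) = 2 + (S + E) = 2 + (E + S) = 2 + E + S)
J = 45 (J = -3*(-18 + 3) = -3*(-15) = 45)
2*(5 + g(5, (0*5)*2)) + m(J) = 2*(5 + (2 + (0*5)*2 + 5)) + 45² = 2*(5 + (2 + 0*2 + 5)) + 2025 = 2*(5 + (2 + 0 + 5)) + 2025 = 2*(5 + 7) + 2025 = 2*12 + 2025 = 24 + 2025 = 2049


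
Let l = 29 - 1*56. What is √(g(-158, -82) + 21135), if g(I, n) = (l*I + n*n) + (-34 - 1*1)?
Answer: √32090 ≈ 179.14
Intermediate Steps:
l = -27 (l = 29 - 56 = -27)
g(I, n) = -35 + n² - 27*I (g(I, n) = (-27*I + n*n) + (-34 - 1*1) = (-27*I + n²) + (-34 - 1) = (n² - 27*I) - 35 = -35 + n² - 27*I)
√(g(-158, -82) + 21135) = √((-35 + (-82)² - 27*(-158)) + 21135) = √((-35 + 6724 + 4266) + 21135) = √(10955 + 21135) = √32090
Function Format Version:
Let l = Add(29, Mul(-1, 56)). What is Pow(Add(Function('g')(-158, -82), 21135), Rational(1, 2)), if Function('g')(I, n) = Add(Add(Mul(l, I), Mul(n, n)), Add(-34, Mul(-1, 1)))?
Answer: Pow(32090, Rational(1, 2)) ≈ 179.14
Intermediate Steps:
l = -27 (l = Add(29, -56) = -27)
Function('g')(I, n) = Add(-35, Pow(n, 2), Mul(-27, I)) (Function('g')(I, n) = Add(Add(Mul(-27, I), Mul(n, n)), Add(-34, Mul(-1, 1))) = Add(Add(Mul(-27, I), Pow(n, 2)), Add(-34, -1)) = Add(Add(Pow(n, 2), Mul(-27, I)), -35) = Add(-35, Pow(n, 2), Mul(-27, I)))
Pow(Add(Function('g')(-158, -82), 21135), Rational(1, 2)) = Pow(Add(Add(-35, Pow(-82, 2), Mul(-27, -158)), 21135), Rational(1, 2)) = Pow(Add(Add(-35, 6724, 4266), 21135), Rational(1, 2)) = Pow(Add(10955, 21135), Rational(1, 2)) = Pow(32090, Rational(1, 2))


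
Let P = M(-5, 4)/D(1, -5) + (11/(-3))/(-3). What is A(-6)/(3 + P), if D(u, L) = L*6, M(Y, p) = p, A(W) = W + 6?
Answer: 0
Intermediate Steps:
A(W) = 6 + W
D(u, L) = 6*L
P = 49/45 (P = 4/((6*(-5))) + (11/(-3))/(-3) = 4/(-30) + (11*(-⅓))*(-⅓) = 4*(-1/30) - 11/3*(-⅓) = -2/15 + 11/9 = 49/45 ≈ 1.0889)
A(-6)/(3 + P) = (6 - 6)/(3 + 49/45) = 0/(184/45) = 0*(45/184) = 0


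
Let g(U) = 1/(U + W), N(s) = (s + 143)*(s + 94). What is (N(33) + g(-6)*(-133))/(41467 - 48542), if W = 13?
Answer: -22333/7075 ≈ -3.1566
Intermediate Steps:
N(s) = (94 + s)*(143 + s) (N(s) = (143 + s)*(94 + s) = (94 + s)*(143 + s))
g(U) = 1/(13 + U) (g(U) = 1/(U + 13) = 1/(13 + U))
(N(33) + g(-6)*(-133))/(41467 - 48542) = ((13442 + 33² + 237*33) - 133/(13 - 6))/(41467 - 48542) = ((13442 + 1089 + 7821) - 133/7)/(-7075) = (22352 + (⅐)*(-133))*(-1/7075) = (22352 - 19)*(-1/7075) = 22333*(-1/7075) = -22333/7075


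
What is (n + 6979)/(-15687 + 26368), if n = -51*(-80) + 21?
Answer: 11080/10681 ≈ 1.0374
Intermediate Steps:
n = 4101 (n = 4080 + 21 = 4101)
(n + 6979)/(-15687 + 26368) = (4101 + 6979)/(-15687 + 26368) = 11080/10681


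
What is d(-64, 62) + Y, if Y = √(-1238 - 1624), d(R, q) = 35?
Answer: 35 + 3*I*√318 ≈ 35.0 + 53.498*I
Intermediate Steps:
Y = 3*I*√318 (Y = √(-2862) = 3*I*√318 ≈ 53.498*I)
d(-64, 62) + Y = 35 + 3*I*√318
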